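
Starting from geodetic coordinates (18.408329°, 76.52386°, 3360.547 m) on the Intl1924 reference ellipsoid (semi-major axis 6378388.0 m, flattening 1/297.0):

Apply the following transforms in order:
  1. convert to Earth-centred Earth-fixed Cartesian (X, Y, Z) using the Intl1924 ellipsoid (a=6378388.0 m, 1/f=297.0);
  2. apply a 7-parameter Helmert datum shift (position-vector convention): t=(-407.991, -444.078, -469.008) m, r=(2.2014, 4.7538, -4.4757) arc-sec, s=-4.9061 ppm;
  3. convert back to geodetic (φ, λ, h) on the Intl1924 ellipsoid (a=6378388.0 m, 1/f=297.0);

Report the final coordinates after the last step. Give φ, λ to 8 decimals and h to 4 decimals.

start: φ=18.408329°, λ=76.523860°, h=3360.547 m
→ ECEF (a=6378388.000, f=1/297.0): X=1411578.1882, Y=5890451.5881, Z=2002403.1136
→ Helmert 7p (PV): X=1411337.2363, Y=5889926.6107, Z=2001954.6157
→ geod (Bowring, a=6378388.000): φ=18.40610203°, λ=76.52491930°, h=2681.2448 m

φ=18.40610203°, λ=76.52491930°, h=2681.2448 m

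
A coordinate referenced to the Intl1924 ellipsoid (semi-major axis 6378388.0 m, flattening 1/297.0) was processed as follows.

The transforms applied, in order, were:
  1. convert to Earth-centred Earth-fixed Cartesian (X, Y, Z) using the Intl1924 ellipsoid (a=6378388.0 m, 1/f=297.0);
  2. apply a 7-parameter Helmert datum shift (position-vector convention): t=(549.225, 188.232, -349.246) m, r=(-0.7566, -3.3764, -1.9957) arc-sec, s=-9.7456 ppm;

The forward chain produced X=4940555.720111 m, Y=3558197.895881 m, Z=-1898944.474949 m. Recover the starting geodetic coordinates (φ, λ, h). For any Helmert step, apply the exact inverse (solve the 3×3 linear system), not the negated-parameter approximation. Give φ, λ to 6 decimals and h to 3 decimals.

φ=-17.431461°, λ=35.763869°, h=714.593 m

start: X=4940555.7201, Y=3558197.8959, Z=-1898944.4749 m
→ Helmert⁻¹: X=4939989.1328, Y=3558099.1002, Z=-1898681.5445
→ geod (Bowring, a=6378388.000): φ=-17.43146100°, λ=35.76386900°, h=714.5930 m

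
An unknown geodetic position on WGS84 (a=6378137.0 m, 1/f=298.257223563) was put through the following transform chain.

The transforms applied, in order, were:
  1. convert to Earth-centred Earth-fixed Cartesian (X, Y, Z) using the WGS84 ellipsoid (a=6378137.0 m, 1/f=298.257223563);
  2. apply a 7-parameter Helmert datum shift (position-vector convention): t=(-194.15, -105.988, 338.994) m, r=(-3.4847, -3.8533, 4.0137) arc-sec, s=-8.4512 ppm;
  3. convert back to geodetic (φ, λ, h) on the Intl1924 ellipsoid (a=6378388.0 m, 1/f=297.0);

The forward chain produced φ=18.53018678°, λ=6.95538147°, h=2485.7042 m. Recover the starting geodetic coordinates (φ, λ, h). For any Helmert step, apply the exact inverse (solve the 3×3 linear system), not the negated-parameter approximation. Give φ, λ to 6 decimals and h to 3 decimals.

φ=18.525247°, λ=6.954677°, h=2868.379 m

start: φ=18.530187°, λ=6.955381°, h=2485.704 m
→ ECEF (a=6378388.000, f=1/297.0): X=6007581.0835, Y=732889.7822, Z=2014925.2691
→ Helmert⁻¹: X=6007877.9009, Y=732851.0243, Z=2014503.4468
→ geod (Bowring, a=6378137.000): φ=18.52524700°, λ=6.95467700°, h=2868.3790 m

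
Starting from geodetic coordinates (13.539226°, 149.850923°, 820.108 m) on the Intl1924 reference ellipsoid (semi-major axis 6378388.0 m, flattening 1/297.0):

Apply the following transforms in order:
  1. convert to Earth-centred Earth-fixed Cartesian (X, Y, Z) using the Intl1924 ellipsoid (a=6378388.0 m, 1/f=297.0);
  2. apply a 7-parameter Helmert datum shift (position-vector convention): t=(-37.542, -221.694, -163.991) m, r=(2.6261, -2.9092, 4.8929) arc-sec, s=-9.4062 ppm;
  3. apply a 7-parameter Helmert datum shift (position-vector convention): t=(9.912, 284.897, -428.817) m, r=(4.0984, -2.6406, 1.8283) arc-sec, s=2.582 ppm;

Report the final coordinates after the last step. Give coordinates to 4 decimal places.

start: φ=13.539226°, λ=149.850923°, h=820.108 m
→ ECEF (a=6378388.000, f=1/297.0): X=-5363929.7701, Y=3115502.7686, Z=1483677.5816
→ Helmert 7p (PV): X=-5364011.6873, Y=3115105.6411, Z=1483463.6468
→ Helmert 7p (PV): X=-5364062.2284, Y=3115321.5594, Z=1483031.8860

X=-5364062.2284 m, Y=3115321.5594 m, Z=1483031.8860 m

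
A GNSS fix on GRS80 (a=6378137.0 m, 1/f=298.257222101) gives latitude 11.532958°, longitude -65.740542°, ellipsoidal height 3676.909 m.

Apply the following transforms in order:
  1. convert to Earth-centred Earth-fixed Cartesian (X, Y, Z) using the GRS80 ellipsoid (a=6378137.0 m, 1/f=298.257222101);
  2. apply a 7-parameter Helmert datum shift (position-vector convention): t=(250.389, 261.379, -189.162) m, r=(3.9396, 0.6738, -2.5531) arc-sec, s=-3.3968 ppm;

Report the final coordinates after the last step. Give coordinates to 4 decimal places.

X=2569670.2067 m, Y=-5701329.1210 m, Z=1267248.2681 m

start: φ=11.532958°, λ=-65.740542°, h=3676.909 m
→ ECEF (a=6378137.000, f=1/298.257222101): X=2569494.9774, Y=-5701553.8526, Z=1267559.0271
→ Helmert 7p (PV): X=2569670.2067, Y=-5701329.1210, Z=1267248.2681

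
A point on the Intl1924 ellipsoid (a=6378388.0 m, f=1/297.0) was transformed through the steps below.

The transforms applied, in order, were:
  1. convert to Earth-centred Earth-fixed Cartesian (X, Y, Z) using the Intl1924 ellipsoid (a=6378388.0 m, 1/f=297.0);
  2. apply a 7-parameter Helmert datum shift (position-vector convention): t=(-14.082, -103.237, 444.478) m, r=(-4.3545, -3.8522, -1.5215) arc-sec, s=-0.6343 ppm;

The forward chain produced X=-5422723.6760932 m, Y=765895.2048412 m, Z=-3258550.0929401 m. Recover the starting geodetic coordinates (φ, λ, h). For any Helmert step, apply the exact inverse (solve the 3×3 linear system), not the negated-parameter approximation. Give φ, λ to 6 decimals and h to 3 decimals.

φ=-30.925009°, λ=171.959536°, h=131.306 m

start: X=-5422723.6761, Y=765895.2048, Z=-3258550.0929 m
→ Helmert⁻¹: X=-5422779.5471, Y=766027.7258, Z=-3258879.1906
→ geod (Bowring, a=6378388.000): φ=-30.92500900°, λ=171.95953600°, h=131.3060 m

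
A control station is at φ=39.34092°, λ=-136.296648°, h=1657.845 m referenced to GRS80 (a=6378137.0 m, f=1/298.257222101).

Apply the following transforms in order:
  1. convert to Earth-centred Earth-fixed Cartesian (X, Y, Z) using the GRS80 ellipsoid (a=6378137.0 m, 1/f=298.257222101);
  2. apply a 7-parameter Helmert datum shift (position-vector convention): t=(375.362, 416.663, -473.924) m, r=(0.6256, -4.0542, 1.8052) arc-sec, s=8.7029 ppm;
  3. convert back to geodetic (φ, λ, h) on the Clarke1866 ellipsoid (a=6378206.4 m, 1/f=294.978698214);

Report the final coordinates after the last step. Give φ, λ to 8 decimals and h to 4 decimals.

φ=39.34197425°, λ=-136.29716339°, h=1006.0232 m

start: φ=39.340920°, λ=-136.296648°, h=1657.845 m
→ ECEF (a=6378137.000, f=1/298.257222101): X=-3571766.4513, Y=-3413653.9672, Z=4022710.7636
→ Helmert 7p (PV): X=-3571471.3663, Y=-3413310.4738, Z=4022191.2904
→ geod (Bowring, a=6378206.400): φ=39.34197425°, λ=-136.29716339°, h=1006.0232 m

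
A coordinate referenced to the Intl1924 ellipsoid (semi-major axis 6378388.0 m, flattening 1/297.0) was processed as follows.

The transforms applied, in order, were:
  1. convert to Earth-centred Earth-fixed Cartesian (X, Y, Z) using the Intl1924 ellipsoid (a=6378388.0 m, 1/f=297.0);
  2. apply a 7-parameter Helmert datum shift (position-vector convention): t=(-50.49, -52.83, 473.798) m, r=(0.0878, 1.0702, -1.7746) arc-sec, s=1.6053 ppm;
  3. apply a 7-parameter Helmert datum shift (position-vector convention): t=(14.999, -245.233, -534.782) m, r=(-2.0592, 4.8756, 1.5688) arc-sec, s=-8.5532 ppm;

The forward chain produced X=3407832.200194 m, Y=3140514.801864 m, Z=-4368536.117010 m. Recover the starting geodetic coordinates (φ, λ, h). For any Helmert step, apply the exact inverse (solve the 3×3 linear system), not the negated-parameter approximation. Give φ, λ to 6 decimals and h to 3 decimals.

start: X=3407832.2002, Y=3140514.8019, Z=-4368536.1170 m
→ Helmert⁻¹: X=3407973.4846, Y=3140804.5847, Z=-4367926.7839
→ Helmert⁻¹: X=3408014.1463, Y=3140879.8341, Z=-4368377.2239
→ geod (Bowring, a=6378388.000): φ=-43.49903600°, λ=42.66415700°, h=604.7810 m

φ=-43.499036°, λ=42.664157°, h=604.781 m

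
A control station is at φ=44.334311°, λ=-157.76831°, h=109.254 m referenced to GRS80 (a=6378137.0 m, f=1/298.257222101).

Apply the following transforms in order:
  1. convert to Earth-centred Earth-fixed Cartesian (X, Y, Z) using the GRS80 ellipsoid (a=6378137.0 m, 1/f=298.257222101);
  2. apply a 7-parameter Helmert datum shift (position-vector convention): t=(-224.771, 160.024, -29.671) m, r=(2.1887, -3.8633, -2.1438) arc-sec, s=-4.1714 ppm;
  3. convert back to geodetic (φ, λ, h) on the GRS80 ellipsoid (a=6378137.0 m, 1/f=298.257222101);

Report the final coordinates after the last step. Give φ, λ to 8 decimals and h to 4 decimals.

start: φ=44.334311°, λ=-157.768310°, h=109.254 m
→ ECEF (a=6378137.000, f=1/298.257222101): X=-4229969.3744, Y=-1728948.3485, Z=4434813.9424
→ Helmert 7p (PV): X=-4230277.5330, Y=-1728784.2068, Z=4434668.1999
→ geod (Bowring, a=6378137.000): φ=44.33196946°, λ=-157.77167677°, h=167.0251 m

φ=44.33196946°, λ=-157.77167677°, h=167.0251 m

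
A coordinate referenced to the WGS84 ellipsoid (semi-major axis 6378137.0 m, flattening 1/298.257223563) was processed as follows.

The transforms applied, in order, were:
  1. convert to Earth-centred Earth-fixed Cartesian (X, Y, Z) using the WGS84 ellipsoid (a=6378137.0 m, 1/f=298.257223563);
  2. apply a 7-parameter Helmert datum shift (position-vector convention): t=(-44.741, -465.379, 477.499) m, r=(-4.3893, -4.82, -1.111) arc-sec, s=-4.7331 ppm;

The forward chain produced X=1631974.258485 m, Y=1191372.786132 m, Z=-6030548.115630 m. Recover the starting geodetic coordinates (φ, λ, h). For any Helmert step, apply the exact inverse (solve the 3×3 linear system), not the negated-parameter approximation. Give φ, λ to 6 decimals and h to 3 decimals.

φ=-71.590935°, λ=36.145680°, h=1729.083 m

start: X=1631974.2585, Y=1191372.7861, Z=-6030548.1156 m
→ Helmert⁻¹: X=1631879.3696, Y=1191980.9367, Z=-6031066.9287
→ geod (Bowring, a=6378137.000): φ=-71.59093500°, λ=36.14568000°, h=1729.0830 m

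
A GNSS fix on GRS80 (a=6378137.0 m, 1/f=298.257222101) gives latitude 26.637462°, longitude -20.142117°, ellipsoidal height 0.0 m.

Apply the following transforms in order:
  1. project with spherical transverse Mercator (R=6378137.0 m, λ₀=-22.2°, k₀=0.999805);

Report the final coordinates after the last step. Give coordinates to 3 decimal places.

E=204754.359 m, N=2966339.527 m

start: φ=26.637462°, λ=-20.142117°, h=0.000 m
→ tm (R=6378137.0, λ₀=-22.2°): E=204754.3592, N=2966339.5273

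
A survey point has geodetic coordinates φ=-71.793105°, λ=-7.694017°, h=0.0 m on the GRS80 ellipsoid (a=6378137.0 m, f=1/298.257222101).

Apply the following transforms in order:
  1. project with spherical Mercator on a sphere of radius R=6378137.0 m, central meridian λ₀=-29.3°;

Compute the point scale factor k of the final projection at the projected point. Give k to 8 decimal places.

start: φ=-71.793105°, λ=-7.694017°, h=0.000 m
→ into merc (λ₀=-29.3°): φ=-71.79310500°, λ−λ₀=21.60598300°
scale k = 3.20051990

3.20051990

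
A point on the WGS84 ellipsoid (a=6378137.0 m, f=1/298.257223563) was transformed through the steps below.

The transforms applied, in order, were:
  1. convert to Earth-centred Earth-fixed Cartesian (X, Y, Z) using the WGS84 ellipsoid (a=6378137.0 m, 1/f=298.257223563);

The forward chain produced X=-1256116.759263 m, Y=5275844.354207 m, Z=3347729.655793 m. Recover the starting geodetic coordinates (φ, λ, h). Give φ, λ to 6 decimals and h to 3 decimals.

start: X=-1256116.7593, Y=5275844.3542, Z=3347729.6558 m
→ geod (Bowring, a=6378137.000): φ=31.85863700°, λ=103.39212100°, h=1139.9770 m

φ=31.858637°, λ=103.392121°, h=1139.977 m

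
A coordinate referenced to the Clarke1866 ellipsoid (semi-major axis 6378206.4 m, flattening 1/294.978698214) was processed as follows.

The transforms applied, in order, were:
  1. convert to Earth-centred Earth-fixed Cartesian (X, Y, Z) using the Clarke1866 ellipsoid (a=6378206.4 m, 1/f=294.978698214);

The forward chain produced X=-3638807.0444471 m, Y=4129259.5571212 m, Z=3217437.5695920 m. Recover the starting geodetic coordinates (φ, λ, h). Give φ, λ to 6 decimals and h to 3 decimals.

φ=30.479708°, λ=131.387311°, h=2555.567 m

start: X=-3638807.0444, Y=4129259.5571, Z=3217437.5696 m
→ geod (Bowring, a=6378206.400): φ=30.47970800°, λ=131.38731100°, h=2555.5670 m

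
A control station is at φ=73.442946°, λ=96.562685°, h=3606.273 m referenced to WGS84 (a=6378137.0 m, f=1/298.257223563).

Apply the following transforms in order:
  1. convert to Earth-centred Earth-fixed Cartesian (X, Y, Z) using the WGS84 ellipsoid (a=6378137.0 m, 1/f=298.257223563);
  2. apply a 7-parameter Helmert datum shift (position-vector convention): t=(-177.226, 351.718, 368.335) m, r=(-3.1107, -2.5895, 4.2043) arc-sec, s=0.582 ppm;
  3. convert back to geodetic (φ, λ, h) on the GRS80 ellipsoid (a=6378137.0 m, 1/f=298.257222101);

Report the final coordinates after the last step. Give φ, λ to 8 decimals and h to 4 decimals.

start: φ=73.442946°, λ=96.562685°, h=3606.273 m
→ ECEF (a=6378137.000, f=1/298.257223563): X=-208490.5195, Y=1812267.5101, Z=6094968.7794
→ Helmert 7p (PV): X=-208781.3242, Y=1812707.9520, Z=6095310.7132
→ geod (Bowring, a=6378137.000): φ=73.43977742°, λ=96.57017587°, h=4068.2050 m

φ=73.43977742°, λ=96.57017587°, h=4068.2050 m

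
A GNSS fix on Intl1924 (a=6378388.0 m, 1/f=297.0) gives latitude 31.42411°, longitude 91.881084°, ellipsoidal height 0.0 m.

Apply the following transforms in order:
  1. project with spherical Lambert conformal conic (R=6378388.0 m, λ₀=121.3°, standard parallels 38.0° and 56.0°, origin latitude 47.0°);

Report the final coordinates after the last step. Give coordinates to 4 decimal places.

start: φ=31.424110°, λ=91.881084°, h=0.000 m
→ lcc (R=6378388.0, λ₀=121.3°): E=-2792449.6515, N=-1200829.9060

E=-2792449.6515 m, N=-1200829.9060 m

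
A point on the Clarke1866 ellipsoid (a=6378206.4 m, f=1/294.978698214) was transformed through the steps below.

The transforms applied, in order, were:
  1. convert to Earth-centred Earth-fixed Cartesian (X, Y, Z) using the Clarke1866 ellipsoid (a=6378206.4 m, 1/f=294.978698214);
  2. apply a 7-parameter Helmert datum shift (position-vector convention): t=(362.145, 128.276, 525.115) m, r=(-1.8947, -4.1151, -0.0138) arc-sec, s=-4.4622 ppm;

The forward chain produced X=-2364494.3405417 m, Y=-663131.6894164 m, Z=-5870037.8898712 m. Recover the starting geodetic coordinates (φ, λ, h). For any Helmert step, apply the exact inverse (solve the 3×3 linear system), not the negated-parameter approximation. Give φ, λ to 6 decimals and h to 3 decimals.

φ=-67.433887°, λ=-164.334985°, h=3881.657 m

start: X=-2364494.3405, Y=-663131.6894, Z=-5870037.8899 m
→ Helmert⁻¹: X=-2364984.1144, Y=-663209.1578, Z=-5870548.1099
→ geod (Bowring, a=6378206.400): φ=-67.43388700°, λ=-164.33498500°, h=3881.6570 m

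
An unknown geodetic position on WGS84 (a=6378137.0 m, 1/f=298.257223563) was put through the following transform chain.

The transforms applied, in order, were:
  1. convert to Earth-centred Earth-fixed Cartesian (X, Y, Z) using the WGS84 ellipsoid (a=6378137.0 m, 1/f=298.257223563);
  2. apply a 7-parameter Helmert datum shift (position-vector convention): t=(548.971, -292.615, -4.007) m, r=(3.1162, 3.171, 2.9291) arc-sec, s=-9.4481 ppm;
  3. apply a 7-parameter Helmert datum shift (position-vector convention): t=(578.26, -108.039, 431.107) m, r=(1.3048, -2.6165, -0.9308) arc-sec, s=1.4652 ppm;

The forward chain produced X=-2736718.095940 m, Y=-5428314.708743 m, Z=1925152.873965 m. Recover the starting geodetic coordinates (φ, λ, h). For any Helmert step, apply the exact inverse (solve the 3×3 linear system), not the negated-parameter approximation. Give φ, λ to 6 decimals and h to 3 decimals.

φ=17.679988°, λ=-116.767197°, h=595.968 m

start: X=-2736718.0959, Y=-5428314.7087, Z=1925152.8740 m
→ Helmert⁻¹: X=-2737243.4335, Y=-5428198.8926, Z=1924788.0072
→ Helmert⁻¹: X=-2737924.9430, Y=-5427889.6010, Z=1924850.1119
→ geod (Bowring, a=6378137.000): φ=17.67998800°, λ=-116.76719700°, h=595.9680 m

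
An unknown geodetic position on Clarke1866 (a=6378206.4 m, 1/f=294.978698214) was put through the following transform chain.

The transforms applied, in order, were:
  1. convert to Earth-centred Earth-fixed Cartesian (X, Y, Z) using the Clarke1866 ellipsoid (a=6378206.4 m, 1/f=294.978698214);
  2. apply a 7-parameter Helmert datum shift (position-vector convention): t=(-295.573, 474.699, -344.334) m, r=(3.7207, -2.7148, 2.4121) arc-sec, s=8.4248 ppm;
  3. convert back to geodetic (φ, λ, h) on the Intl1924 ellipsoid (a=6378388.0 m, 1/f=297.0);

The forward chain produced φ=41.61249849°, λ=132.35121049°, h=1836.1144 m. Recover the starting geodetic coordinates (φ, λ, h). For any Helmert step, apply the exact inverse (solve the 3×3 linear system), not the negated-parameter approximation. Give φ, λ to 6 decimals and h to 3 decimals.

start: φ=41.612498°, λ=132.351210°, h=1836.114 m
→ ECEF (a=6378388.000, f=1/297.0): X=-3218326.2881, Y=3530549.9618, Z=4214813.5468
→ Helmert⁻¹: X=-3217906.8437, Y=3530159.1876, Z=4215101.0437
→ geod (Bowring, a=6378206.400): φ=41.61915800°, λ=132.35065000°, h=1846.0070 m

φ=41.619158°, λ=132.350650°, h=1846.007 m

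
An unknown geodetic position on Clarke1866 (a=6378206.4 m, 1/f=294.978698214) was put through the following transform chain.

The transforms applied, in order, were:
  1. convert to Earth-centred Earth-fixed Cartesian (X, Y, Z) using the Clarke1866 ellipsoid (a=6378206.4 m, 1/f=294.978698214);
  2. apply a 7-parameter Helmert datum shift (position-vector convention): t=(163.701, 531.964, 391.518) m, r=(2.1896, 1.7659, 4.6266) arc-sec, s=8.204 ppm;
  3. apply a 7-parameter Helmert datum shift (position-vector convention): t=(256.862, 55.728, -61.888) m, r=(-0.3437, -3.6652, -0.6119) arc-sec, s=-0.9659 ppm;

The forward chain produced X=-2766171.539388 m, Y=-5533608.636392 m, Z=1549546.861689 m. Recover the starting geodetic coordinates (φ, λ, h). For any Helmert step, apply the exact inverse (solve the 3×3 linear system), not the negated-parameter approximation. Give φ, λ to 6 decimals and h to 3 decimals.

φ=14.149967°, λ=-116.561914°, h=1229.318 m

start: X=-2766171.5394, Y=-5533608.6364, Z=1549546.8617 m
→ Helmert⁻¹: X=-2766387.1211, Y=-5533680.4982, Z=1549650.1827
→ Helmert⁻¹: X=-2766665.5211, Y=-5534088.5562, Z=1549281.0153
→ geod (Bowring, a=6378206.400): φ=14.14996700°, λ=-116.56191400°, h=1229.3180 m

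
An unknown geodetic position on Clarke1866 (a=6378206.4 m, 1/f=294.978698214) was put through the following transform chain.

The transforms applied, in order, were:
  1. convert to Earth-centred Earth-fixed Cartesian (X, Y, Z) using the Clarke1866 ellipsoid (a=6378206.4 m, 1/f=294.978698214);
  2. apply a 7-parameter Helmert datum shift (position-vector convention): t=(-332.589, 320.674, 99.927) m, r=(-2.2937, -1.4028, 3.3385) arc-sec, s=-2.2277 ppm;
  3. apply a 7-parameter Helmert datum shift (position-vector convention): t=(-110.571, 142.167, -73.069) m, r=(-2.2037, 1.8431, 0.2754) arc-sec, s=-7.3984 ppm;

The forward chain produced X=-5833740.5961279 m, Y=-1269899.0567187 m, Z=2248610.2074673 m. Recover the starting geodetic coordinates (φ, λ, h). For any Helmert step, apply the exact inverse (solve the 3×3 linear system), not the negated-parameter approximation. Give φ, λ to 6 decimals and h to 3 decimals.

φ=20.766881°, λ=-167.714644°, h=3997.223 m

start: X=-5833740.5961, Y=-1269899.0567, Z=2248610.2075 m
→ Helmert⁻¹: X=-5833694.9736, Y=-1270066.8551, Z=2248634.2165
→ Helmert⁻¹: X=-5833380.6480, Y=-1270320.9474, Z=2248564.8450
→ geod (Bowring, a=6378206.400): φ=20.76688100°, λ=-167.71464400°, h=3997.2230 m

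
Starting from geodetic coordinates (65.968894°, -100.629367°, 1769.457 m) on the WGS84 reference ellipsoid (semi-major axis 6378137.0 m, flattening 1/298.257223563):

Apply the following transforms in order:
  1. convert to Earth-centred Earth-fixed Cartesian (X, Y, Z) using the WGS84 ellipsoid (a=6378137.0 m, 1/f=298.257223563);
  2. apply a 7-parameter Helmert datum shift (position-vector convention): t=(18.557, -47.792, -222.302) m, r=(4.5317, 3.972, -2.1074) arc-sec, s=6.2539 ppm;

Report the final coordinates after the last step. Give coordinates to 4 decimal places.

start: φ=65.968894°, λ=-100.629367°, h=1769.457 m
→ ECEF (a=6378137.000, f=1/298.257223563): X=-480577.2277, Y=-2560682.2109, Z=5804152.0023
→ Helmert 7p (PV): X=-480476.0686, Y=-2560868.6269, Z=5803918.9940

X=-480476.0686 m, Y=-2560868.6269 m, Z=5803918.9940 m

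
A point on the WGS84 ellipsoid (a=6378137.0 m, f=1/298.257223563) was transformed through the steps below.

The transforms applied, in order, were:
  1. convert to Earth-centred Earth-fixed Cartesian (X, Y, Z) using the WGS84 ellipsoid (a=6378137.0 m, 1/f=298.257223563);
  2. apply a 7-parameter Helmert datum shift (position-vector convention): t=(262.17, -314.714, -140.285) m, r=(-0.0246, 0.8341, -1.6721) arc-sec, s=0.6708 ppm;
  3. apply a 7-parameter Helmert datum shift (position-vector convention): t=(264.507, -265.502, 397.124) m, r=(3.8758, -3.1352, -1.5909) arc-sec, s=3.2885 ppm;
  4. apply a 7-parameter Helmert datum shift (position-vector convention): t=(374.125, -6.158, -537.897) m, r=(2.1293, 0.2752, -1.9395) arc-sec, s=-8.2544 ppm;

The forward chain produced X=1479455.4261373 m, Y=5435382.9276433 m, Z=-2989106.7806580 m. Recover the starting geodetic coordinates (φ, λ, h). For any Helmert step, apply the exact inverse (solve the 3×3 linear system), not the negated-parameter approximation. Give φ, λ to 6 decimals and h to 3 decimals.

φ=-28.109422°, λ=74.785460°, h=3829.006 m

start: X=1479455.4261, Y=5435382.9276, Z=-2989106.7807 m
→ Helmert⁻¹: X=1479046.3886, Y=5435417.0071, Z=-2988647.6899
→ Helmert⁻¹: X=1478689.6594, Y=5435619.8714, Z=-2989159.5979
→ Helmert⁻¹: X=1478394.5179, Y=5435943.2801, Z=-2989010.6812
→ geod (Bowring, a=6378137.000): φ=-28.10942200°, λ=74.78546000°, h=3829.0060 m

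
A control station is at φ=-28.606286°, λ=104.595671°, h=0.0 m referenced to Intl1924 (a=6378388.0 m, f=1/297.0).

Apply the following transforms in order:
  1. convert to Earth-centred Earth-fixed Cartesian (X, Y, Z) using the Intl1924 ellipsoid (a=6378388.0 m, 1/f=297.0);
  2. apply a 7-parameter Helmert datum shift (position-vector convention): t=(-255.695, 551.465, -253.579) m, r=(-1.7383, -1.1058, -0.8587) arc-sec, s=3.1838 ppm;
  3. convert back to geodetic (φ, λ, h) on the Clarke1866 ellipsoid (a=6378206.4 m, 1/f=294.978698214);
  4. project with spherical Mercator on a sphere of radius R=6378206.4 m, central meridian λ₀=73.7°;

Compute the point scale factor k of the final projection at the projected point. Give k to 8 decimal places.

1.13905410

start: φ=-28.606286°, λ=104.595671°, h=0.000 m
→ ECEF (a=6378388.000, f=1/297.0): X=-1412212.3776, Y=5423246.5917, Z=-3035706.4940
→ Helmert 7p (PV): X=-1412433.7165, Y=5423795.6189, Z=-3036023.0137
→ geod (Bowring, a=6378206.400): φ=-28.60736652°, λ=104.59644633°, h=882.0741 m
→ into merc (λ₀=73.7°): φ=-28.60736652°, λ−λ₀=30.89644633°
scale k = 1.13905410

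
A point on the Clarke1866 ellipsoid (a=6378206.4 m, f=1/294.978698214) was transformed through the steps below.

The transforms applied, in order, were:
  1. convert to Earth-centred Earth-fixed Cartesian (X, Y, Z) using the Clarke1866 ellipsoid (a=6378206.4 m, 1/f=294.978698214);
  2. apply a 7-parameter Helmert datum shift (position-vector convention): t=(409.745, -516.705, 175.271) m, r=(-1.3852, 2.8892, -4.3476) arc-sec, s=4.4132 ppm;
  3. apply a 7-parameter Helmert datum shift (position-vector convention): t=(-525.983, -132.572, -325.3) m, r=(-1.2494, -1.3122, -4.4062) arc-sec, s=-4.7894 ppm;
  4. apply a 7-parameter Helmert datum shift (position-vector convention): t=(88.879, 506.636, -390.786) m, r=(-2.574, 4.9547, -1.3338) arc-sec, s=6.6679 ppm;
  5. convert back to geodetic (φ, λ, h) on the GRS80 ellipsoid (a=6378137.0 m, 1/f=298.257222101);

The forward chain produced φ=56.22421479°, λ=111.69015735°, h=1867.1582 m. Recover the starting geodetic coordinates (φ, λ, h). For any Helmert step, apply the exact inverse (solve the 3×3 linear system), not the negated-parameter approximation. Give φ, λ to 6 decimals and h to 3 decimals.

φ=56.228650°, λ=111.694998°, h=2439.750 m

start: φ=56.224215°, λ=111.690157°, h=1867.158 m
→ ECEF (a=6378137.000, f=1/298.257222101): X=-1313940.0751, Y=3303437.3538, Z=5279913.9402
→ Helmert⁻¹: X=-1314168.3878, Y=3302834.3031, Z=5280279.1666
→ Helmert⁻¹: X=-1313685.6589, Y=3302922.6453, Z=5280658.1216
→ Helmert⁻¹: X=-1314233.1967, Y=3303361.6089, Z=5280463.3223
→ geod (Bowring, a=6378206.400): φ=56.22865000°, λ=111.69499800°, h=2439.7500 m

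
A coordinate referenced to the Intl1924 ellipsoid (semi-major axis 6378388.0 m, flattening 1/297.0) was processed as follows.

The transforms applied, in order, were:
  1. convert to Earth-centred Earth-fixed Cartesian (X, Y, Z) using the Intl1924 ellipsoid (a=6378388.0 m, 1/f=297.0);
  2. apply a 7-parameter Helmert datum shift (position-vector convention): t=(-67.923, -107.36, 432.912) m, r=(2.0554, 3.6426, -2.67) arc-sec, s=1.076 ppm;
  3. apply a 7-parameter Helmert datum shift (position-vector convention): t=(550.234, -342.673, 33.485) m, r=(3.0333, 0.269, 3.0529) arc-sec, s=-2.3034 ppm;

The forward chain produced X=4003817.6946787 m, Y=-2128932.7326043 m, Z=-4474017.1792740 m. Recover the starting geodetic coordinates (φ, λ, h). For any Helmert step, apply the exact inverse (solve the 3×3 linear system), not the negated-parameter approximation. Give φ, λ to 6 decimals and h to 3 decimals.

φ=-44.813022°, λ=-27.999401°, h=2339.522 m

start: X=4003817.6947, Y=-2128932.7326, Z=-4474017.1793 m
→ Helmert⁻¹: X=4003251.0097, Y=-2128720.0086, Z=-4474024.4443
→ Helmert⁻¹: X=4003421.1953, Y=-2128603.1222, Z=-4474360.6309
→ geod (Bowring, a=6378388.000): φ=-44.81302200°, λ=-27.99940100°, h=2339.5220 m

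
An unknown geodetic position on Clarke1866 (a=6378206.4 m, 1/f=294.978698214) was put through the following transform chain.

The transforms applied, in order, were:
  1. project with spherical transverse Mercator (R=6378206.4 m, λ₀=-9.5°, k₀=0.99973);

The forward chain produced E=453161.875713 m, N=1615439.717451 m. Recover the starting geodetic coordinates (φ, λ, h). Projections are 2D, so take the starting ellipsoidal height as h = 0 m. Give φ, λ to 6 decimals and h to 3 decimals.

start: E=453161.8757, N=1615439.7175 m
→ tm⁻¹: φ=14.47812400°, λ=-5.29787100°

φ=14.478124°, λ=-5.297871°, h=0.000 m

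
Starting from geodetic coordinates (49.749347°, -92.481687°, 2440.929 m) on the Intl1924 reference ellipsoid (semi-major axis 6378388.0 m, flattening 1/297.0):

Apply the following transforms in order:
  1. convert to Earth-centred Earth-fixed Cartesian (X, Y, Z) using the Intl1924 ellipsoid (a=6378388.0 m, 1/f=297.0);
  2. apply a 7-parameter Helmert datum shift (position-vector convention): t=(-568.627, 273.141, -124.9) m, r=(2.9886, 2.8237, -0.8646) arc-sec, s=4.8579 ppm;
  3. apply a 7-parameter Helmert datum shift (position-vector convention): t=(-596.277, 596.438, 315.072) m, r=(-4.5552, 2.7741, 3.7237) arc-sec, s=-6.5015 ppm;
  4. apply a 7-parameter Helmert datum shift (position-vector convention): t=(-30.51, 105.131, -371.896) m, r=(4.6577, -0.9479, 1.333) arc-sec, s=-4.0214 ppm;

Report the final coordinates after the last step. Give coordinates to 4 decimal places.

X=-179871.9129 m, Y=-4126159.2575 m, Z=4846510.6626 m

start: φ=49.749347°, λ=-92.481687°, h=2440.929 m
→ ECEF (a=6378388.000, f=1/297.0): X=-178870.6473, Y=-4127081.0483, Z=4846777.6413
→ Helmert 7p (PV): X=-179391.0917, Y=-4126897.4325, Z=4846618.9370
→ Helmert 7p (PV): X=-179846.5171, Y=-4126170.3688, Z=4846996.0501
→ Helmert 7p (PV): X=-179871.9129, Y=-4126159.2575, Z=4846510.6626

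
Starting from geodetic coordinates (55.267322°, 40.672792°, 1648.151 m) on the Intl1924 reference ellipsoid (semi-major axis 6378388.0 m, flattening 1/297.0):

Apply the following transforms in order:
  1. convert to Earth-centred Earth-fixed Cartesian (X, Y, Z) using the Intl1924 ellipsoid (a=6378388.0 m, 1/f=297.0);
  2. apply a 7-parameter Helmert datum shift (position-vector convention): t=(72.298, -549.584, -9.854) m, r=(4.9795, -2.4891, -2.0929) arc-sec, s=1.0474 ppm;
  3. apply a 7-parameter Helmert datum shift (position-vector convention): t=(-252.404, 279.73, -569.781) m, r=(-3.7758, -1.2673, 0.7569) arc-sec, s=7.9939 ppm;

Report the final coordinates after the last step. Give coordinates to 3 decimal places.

start: φ=55.267322°, λ=40.672792°, h=1648.151 m
→ ECEF (a=6378388.000, f=1/297.0): X=2763233.5752, Y=2374473.7973, Z=5219857.4552
→ Helmert 7p (PV): X=2763269.8697, Y=2373772.6485, Z=5219943.7368
→ Helmert 7p (PV): X=2762998.7724, Y=2374177.0492, Z=5219389.2076

X=2762998.772 m, Y=2374177.049 m, Z=5219389.208 m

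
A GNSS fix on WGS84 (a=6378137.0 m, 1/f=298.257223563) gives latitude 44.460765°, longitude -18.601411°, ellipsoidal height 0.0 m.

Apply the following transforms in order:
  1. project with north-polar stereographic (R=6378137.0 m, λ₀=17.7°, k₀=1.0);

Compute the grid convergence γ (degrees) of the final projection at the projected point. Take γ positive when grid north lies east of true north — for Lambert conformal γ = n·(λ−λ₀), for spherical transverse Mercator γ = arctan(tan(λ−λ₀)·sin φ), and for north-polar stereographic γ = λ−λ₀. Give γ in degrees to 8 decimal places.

start: φ=44.460765°, λ=-18.601411°, h=0.000 m
→ into stereo (λ₀=17.7°): φ=44.46076500°, λ−λ₀=-36.30141100°
convergence γ = -36.30141100°

-36.30141100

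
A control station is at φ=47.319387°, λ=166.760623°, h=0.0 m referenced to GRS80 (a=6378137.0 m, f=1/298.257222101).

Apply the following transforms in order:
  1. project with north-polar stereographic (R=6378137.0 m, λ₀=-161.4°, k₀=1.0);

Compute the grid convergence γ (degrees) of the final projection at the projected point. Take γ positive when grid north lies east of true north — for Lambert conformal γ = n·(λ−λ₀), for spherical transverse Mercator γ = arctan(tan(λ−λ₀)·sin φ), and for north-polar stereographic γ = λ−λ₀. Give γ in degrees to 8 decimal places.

start: φ=47.319387°, λ=166.760623°, h=0.000 m
→ into stereo (λ₀=-161.4°): φ=47.31938700°, λ−λ₀=-31.83937700°
convergence γ = -31.83937700°

-31.83937700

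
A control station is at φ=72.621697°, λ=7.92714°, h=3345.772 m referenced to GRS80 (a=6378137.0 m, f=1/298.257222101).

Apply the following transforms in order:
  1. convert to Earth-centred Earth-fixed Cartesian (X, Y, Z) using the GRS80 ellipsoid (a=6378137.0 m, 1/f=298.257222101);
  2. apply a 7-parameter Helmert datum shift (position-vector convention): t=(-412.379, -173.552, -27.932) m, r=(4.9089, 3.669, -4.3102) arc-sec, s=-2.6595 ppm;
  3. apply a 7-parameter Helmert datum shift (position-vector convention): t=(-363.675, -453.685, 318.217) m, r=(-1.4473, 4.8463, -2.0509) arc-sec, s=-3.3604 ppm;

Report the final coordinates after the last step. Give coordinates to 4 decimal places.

X=1893053.8486 m, Y=262881.5448 m, Z=6068139.0255 m

start: φ=72.621697°, λ=7.927140°, h=3345.772 m
→ ECEF (a=6378137.000, f=1/298.257222101): X=1893582.6697, Y=263670.5964, Z=6067959.0073
→ Helmert 7p (PV): X=1893278.6999, Y=263312.3630, Z=6067887.5300
→ Helmert 7p (PV): X=1893053.8486, Y=262881.5448, Z=6068139.0255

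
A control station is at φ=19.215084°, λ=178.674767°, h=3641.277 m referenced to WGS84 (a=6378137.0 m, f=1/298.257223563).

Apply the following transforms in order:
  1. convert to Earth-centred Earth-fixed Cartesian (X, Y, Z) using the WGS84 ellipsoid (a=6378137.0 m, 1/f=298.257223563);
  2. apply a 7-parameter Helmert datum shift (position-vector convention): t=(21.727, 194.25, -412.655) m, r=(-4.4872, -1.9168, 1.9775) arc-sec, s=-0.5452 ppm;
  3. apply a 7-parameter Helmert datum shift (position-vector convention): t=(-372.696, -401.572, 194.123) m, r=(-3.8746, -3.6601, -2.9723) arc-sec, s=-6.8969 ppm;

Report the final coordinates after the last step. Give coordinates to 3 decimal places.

X=-6027182.049 m, Y=139328.585 m, Z=2086641.852 m

start: φ=19.215084°, λ=178.674767°, h=3641.277 m
→ ECEF (a=6378137.000, f=1/298.257223563): X=-6026820.1873, Y=139423.2814, Z=2087044.5178
→ Helmert 7p (PV): X=-6026815.9059, Y=139605.0779, Z=2086571.6852
→ Helmert 7p (PV): X=-6027182.0491, Y=139328.5847, Z=2086641.8518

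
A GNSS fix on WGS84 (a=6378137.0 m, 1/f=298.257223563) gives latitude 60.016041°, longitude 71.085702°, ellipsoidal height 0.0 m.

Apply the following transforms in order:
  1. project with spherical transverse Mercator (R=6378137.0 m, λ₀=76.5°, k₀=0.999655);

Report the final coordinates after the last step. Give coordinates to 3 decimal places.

start: φ=60.016041°, λ=71.085702°, h=0.000 m
→ tm (R=6378137.0, λ₀=76.5°): E=-300883.5982, N=6690977.6553

E=-300883.598 m, N=6690977.655 m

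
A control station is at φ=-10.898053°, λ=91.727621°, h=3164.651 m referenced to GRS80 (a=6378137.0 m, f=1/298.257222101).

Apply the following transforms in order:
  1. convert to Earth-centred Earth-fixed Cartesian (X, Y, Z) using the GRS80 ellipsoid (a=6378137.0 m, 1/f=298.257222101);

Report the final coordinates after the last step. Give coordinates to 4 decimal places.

start: φ=-10.898053°, λ=91.727621°, h=3164.651 m
→ ECEF (a=6378137.000, f=1/298.257222101): X=-188937.1310, Y=6264116.5347, Z=-1198532.9505

X=-188937.1310 m, Y=6264116.5347 m, Z=-1198532.9505 m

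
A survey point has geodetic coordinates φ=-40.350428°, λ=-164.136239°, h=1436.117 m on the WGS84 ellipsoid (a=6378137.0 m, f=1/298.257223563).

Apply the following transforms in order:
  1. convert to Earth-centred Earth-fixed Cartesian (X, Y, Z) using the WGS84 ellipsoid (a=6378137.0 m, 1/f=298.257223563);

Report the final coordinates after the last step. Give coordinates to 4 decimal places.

start: φ=-40.350428°, λ=-164.136239°, h=1436.117 m
→ ECEF (a=6378137.000, f=1/298.257223563): X=-4683272.2899, Y=-1330863.3016, Z=-4108646.1502

X=-4683272.2899 m, Y=-1330863.3016 m, Z=-4108646.1502 m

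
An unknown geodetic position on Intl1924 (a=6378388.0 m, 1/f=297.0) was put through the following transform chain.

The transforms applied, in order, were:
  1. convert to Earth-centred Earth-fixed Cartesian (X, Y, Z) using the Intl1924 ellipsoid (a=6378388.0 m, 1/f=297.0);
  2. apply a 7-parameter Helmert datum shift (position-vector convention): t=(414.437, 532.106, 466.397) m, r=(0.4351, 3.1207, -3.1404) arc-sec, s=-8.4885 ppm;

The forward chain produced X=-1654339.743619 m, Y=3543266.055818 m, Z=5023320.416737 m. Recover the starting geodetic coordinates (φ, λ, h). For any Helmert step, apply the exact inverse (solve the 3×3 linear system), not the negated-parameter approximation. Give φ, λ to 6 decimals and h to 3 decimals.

start: X=-1654339.7436, Y=3543266.0558, Z=5023320.4167 m
→ Helmert⁻¹: X=-1654898.1596, Y=3542749.4220, Z=5022864.1455
→ geod (Bowring, a=6378388.000): φ=52.28702900°, λ=115.03833900°, h=457.3950 m

φ=52.287029°, λ=115.038339°, h=457.395 m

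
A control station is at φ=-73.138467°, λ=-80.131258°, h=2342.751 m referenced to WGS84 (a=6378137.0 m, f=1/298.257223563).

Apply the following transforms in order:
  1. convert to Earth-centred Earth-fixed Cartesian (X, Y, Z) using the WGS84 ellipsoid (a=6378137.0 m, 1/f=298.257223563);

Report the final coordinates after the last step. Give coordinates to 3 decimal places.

start: φ=-73.138467°, λ=-80.131258°, h=2342.751 m
→ ECEF (a=6378137.000, f=1/298.257223563): X=318174.5306, Y=-1828948.5318, Z=-6083984.2703

X=318174.531 m, Y=-1828948.532 m, Z=-6083984.270 m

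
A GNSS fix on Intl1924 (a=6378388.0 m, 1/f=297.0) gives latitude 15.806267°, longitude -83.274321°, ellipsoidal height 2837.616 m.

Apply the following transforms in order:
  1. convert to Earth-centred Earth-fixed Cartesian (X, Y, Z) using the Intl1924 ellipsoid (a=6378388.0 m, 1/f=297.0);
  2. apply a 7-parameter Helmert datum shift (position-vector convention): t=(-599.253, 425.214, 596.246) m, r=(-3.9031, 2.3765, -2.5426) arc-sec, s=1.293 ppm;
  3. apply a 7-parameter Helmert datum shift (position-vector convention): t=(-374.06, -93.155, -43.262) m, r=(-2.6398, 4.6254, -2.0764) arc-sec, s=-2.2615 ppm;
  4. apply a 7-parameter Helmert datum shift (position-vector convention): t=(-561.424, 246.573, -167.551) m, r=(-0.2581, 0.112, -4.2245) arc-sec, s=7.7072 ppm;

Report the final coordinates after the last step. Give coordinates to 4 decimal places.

X=717531.7906 m, Y=-6098643.4794 m, Z=1727477.3628 m

start: φ=15.806267°, λ=-83.274321°, h=2837.616 m
→ ECEF (a=6378388.000, f=1/297.0): X=719263.6009, Y=-6099207.1523, Z=1726903.9822
→ Helmert 7p (PV): X=718609.9903, Y=-6098766.0130, Z=1727609.5880
→ Helmert 7p (PV): X=718211.6519, Y=-6098830.4996, Z=1727624.3571
→ Helmert 7p (PV): X=717531.7906, Y=-6098643.4794, Z=1727477.3628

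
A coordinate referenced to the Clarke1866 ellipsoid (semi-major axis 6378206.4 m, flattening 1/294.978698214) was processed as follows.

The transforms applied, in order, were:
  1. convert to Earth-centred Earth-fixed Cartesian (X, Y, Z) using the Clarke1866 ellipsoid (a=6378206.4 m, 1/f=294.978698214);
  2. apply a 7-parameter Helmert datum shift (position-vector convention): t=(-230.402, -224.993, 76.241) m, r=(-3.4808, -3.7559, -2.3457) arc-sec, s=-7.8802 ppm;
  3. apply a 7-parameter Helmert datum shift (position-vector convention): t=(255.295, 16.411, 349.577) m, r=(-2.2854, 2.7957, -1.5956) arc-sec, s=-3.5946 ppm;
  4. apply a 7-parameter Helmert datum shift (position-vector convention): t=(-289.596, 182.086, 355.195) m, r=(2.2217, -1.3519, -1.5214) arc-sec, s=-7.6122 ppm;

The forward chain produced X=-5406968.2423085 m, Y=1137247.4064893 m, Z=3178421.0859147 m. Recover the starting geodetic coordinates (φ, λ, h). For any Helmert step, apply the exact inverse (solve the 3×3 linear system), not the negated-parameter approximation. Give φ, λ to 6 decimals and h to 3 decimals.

φ=30.074050°, λ=168.123277°, h=946.336 m

start: X=-5406968.2423, Y=1137247.4065, Z=3178421.0859 m
→ Helmert⁻¹: X=-5406707.3603, Y=1137068.3283, Z=3178113.2723
→ Helmert⁻¹: X=-5407033.9571, Y=1136978.9686, Z=3177714.4292
→ Helmert⁻¹: X=-5406801.2290, Y=1137097.8091, Z=3177780.8709
→ geod (Bowring, a=6378206.400): φ=30.07405000°, λ=168.12327700°, h=946.3360 m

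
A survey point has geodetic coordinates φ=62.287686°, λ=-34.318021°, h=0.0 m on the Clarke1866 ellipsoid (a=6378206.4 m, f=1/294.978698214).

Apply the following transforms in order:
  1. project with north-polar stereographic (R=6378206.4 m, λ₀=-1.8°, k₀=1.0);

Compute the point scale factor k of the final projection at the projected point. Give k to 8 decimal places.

1.06084267

start: φ=62.287686°, λ=-34.318021°, h=0.000 m
→ into stereo (λ₀=-1.8°): φ=62.28768600°, λ−λ₀=-32.51802100°
scale k = 1.06084267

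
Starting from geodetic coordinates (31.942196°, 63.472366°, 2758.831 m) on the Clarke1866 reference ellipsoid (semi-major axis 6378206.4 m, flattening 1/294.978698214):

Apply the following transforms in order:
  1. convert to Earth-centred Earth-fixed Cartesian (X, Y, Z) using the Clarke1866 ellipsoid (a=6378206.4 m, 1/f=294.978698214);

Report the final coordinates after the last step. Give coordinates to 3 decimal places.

start: φ=31.942196°, λ=63.472366°, h=2758.831 m
→ ECEF (a=6378206.400, f=1/294.978698214): X=2420690.4606, Y=4849295.4546, Z=3356274.1698

X=2420690.461 m, Y=4849295.455 m, Z=3356274.170 m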